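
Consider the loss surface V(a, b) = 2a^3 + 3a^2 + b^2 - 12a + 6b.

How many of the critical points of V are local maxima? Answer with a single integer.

0

V separates as a function of a plus a function of b, so ∇V=0 decouples.
∂V/∂a = 6(a - 1)(a + 2) = 0 at a ∈ {-2, 1}; ∂V/∂b = 2(b + 3) = 0 at b ∈ {-3}.
The Hessian is diagonal: diag(V_aa, V_bb). Second derivatives: V_aa(-2)=-18, V_aa(1)=18; V_bb(-3)=2.
Local maxima occur where both diagonal entries negative: none. Count: 0.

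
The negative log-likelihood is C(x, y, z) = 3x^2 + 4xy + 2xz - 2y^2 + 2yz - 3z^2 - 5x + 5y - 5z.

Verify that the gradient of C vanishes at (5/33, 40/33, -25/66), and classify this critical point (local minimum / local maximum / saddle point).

∇C = (6x + 4y + 2z - 5, 4x - 4y + 2z + 5, 2x + 2y - 6z - 5); substituting (5/33, 40/33, -25/66) gives ∇C = (0, 0, 0), so (5/33, 40/33, -25/66) is indeed a critical point.
The Hessian is constant: H = [[6, 4, 2], [4, -4, 2], [2, 2, -6]].
Leading principal minors: Δ₁ = 6, Δ₂ = -40, Δ₃ = 264.
The minors fit neither the all-positive nor the alternating-sign pattern, so H is indefinite: a saddle point.

saddle point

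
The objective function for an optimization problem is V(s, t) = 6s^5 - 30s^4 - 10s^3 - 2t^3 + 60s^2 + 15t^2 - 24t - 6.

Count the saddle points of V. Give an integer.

V separates as a function of s plus a function of t, so ∇V=0 decouples.
∂V/∂s = 30s(s - 4)(s - 1)(s + 1) = 0 at s ∈ {-1, 0, 1, 4}; ∂V/∂t = -6(t - 4)(t - 1) = 0 at t ∈ {1, 4}.
The Hessian is diagonal: diag(V_ss, V_tt). Second derivatives: V_ss(-1)=-300, V_ss(0)=120, V_ss(1)=-180, V_ss(4)=1800; V_tt(1)=18, V_tt(4)=-18.
Saddle points occur where the two diagonal entries have opposite signs: (-1, 1), (0, 4), (1, 1), (4, 4). Count: 4.

4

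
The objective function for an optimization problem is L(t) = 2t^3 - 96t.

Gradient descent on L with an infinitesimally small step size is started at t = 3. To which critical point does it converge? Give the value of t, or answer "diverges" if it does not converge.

4

L'(t) = 6(t - 4)(t + 4), so L'(3) = -42.
Gradient descent moves in the -L' direction, i.e. t is increasing.
The nearest critical point in that direction is t = 4, where L'' = 48 > 0 (a local minimum). The iterate converges there.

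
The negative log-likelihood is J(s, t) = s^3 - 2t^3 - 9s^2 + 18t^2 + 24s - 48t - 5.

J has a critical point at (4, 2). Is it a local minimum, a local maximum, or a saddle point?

The mixed partial ∂²J/∂s∂t is 0, so the Hessian at any point is diag(J_ss, J_tt) = diag(6(s - 3), 12(-t + 3)).
At (4, 2): H = diag(6, 12).
Both eigenvalues are positive, so H is positive definite: a local minimum.

local minimum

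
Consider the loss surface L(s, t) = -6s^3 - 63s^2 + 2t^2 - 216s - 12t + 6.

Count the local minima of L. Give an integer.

1

L separates as a function of s plus a function of t, so ∇L=0 decouples.
∂L/∂s = -18(s + 3)(s + 4) = 0 at s ∈ {-4, -3}; ∂L/∂t = 4(t - 3) = 0 at t ∈ {3}.
The Hessian is diagonal: diag(L_ss, L_tt). Second derivatives: L_ss(-4)=18, L_ss(-3)=-18; L_tt(3)=4.
Local minima occur where both diagonal entries positive: (-4, 3). Count: 1.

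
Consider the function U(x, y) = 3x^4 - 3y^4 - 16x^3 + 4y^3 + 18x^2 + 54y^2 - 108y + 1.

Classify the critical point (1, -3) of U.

local maximum

The mixed partial ∂²U/∂x∂y is 0, so the Hessian at any point is diag(U_xx, U_yy) = diag(12(3x^2 - 8x + 3), 12(-3y^2 + 2y + 9)).
At (1, -3): H = diag(-24, -288).
Both eigenvalues are negative, so H is negative definite: a local maximum.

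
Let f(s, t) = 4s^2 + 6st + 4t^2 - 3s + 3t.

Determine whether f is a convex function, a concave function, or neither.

f is quadratic, so its Hessian is the constant matrix H = [[8, 6], [6, 8]].
det(H) = 28, tr(H) = 16.
det(H) > 0 and tr(H) > 0, so H is positive definite everywhere: convex.

convex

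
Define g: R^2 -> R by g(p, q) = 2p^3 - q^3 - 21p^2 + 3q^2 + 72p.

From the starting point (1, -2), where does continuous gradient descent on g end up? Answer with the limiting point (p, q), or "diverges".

diverges

g is separable, so gradient descent decouples: p follows -∂g/∂p, q follows -∂g/∂q.
∂g/∂p = 6(p - 4)(p - 3); at p=1 this is 36, so p decreases.
∂g/∂q = -3q(q - 2); at q=-2 this is -24, so q increases.
The p-coordinate has no critical point in that direction and runs off to infinity.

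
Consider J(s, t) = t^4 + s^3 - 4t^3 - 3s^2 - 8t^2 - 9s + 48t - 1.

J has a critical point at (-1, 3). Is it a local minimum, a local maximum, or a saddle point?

saddle point

The mixed partial ∂²J/∂s∂t is 0, so the Hessian at any point is diag(J_ss, J_tt) = diag(6(s - 1), 4(3t^2 - 6t - 4)).
At (-1, 3): H = diag(-12, 20).
The eigenvalues have opposite signs, so H is indefinite: a saddle point.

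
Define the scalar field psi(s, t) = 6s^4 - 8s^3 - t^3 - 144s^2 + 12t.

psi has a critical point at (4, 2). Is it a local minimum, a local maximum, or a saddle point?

saddle point

The mixed partial ∂²psi/∂s∂t is 0, so the Hessian at any point is diag(psi_ss, psi_tt) = diag(24(3s^2 - 2s - 12), -6t).
At (4, 2): H = diag(672, -12).
The eigenvalues have opposite signs, so H is indefinite: a saddle point.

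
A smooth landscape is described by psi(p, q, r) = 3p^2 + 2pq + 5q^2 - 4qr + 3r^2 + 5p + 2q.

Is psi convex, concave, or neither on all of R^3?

convex

psi is quadratic, so its Hessian is the constant matrix H = [[6, 2, 0], [2, 10, -4], [0, -4, 6]].
Leading principal minors: 6, 56, 240.
All positive ⇒ H ≻ 0 ⇒ convex.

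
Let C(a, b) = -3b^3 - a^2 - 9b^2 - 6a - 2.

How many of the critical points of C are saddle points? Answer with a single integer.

C separates as a function of a plus a function of b, so ∇C=0 decouples.
∂C/∂a = -2(a + 3) = 0 at a ∈ {-3}; ∂C/∂b = -9b(b + 2) = 0 at b ∈ {-2, 0}.
The Hessian is diagonal: diag(C_aa, C_bb). Second derivatives: C_aa(-3)=-2; C_bb(-2)=18, C_bb(0)=-18.
Saddle points occur where the two diagonal entries have opposite signs: (-3, -2). Count: 1.

1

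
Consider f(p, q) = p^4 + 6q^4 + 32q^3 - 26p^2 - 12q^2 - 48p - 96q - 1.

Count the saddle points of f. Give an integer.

f separates as a function of p plus a function of q, so ∇f=0 decouples.
∂f/∂p = 4(p - 4)(p + 1)(p + 3) = 0 at p ∈ {-3, -1, 4}; ∂f/∂q = 24(q - 1)(q + 1)(q + 4) = 0 at q ∈ {-4, -1, 1}.
The Hessian is diagonal: diag(f_pp, f_qq). Second derivatives: f_pp(-3)=56, f_pp(-1)=-40, f_pp(4)=140; f_qq(-4)=360, f_qq(-1)=-144, f_qq(1)=240.
Saddle points occur where the two diagonal entries have opposite signs: (-3, -1), (-1, -4), (-1, 1), (4, -1). Count: 4.

4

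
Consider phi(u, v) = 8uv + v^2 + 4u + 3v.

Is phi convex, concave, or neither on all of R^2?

neither

phi is quadratic, so its Hessian is the constant matrix H = [[0, 8], [8, 2]].
det(H) = -64, tr(H) = 2.
det(H) < 0, so H is indefinite: neither convex nor concave.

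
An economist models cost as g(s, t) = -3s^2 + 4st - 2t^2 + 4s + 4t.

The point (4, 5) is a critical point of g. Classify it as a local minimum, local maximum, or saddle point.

The Hessian of g is constant: H = [[-6, 4], [4, -4]].
det(H) = (-6)·(-4) − 4² = 8.
det(H) > 0 and tr(H) = -10 < 0, so H is negative definite and the point is a local maximum.

local maximum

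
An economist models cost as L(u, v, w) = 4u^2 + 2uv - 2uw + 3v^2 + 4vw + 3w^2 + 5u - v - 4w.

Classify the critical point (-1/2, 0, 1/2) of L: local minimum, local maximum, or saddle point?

The Hessian is constant: H = [[8, 2, -2], [2, 6, 4], [-2, 4, 6]].
Leading principal minors: Δ₁ = 8, Δ₂ = 44, Δ₃ = 80.
All leading minors are positive, so H is positive definite: a local minimum.

local minimum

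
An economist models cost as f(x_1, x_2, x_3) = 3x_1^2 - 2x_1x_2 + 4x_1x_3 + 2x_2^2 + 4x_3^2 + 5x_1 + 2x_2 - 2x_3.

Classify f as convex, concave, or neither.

f is quadratic, so its Hessian is the constant matrix H = [[6, -2, 4], [-2, 4, 0], [4, 0, 8]].
Leading principal minors: 6, 20, 96.
All positive ⇒ H ≻ 0 ⇒ convex.

convex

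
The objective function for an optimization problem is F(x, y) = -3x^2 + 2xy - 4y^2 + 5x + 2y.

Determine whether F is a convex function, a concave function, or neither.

concave

F is quadratic, so its Hessian is the constant matrix H = [[-6, 2], [2, -8]].
det(H) = 44, tr(H) = -14.
det(H) > 0 and tr(H) < 0, so H is negative definite everywhere: concave.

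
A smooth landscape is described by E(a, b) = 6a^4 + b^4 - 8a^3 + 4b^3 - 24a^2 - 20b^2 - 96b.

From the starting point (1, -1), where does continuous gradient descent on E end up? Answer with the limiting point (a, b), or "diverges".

(2, 3)

E is separable, so gradient descent decouples: a follows -∂E/∂a, b follows -∂E/∂b.
∂E/∂a = 24a(a - 2)(a + 1); at a=1 this is -48, so a increases.
∂E/∂b = 4(b - 3)(b + 2)(b + 4); at b=-1 this is -48, so b increases.
a converges to its nearest critical value 2 (a local min of the a-part); b converges to 3. The iterate converges to (2, 3).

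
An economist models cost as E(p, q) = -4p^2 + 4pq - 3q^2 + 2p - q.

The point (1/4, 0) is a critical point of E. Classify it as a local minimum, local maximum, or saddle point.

The Hessian of E is constant: H = [[-8, 4], [4, -6]].
det(H) = (-8)·(-6) − 4² = 32.
det(H) > 0 and tr(H) = -14 < 0, so H is negative definite and the point is a local maximum.

local maximum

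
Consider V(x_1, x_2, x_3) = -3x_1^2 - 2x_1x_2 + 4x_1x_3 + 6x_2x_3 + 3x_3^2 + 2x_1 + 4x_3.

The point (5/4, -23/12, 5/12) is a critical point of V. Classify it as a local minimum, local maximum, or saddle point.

The Hessian is constant: H = [[-6, -2, 4], [-2, 0, 6], [4, 6, 6]].
Leading principal minors: Δ₁ = -6, Δ₂ = -4, Δ₃ = 96.
The minors fit neither the all-positive nor the alternating-sign pattern, so H is indefinite: a saddle point.

saddle point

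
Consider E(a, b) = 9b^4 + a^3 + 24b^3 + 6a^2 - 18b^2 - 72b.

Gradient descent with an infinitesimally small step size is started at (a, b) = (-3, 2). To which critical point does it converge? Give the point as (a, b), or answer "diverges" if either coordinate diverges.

E is separable, so gradient descent decouples: a follows -∂E/∂a, b follows -∂E/∂b.
∂E/∂a = 3a(a + 4); at a=-3 this is -9, so a increases.
∂E/∂b = 36(b - 1)(b + 1)(b + 2); at b=2 this is 432, so b decreases.
a converges to its nearest critical value 0 (a local min of the a-part); b converges to 1. The iterate converges to (0, 1).

(0, 1)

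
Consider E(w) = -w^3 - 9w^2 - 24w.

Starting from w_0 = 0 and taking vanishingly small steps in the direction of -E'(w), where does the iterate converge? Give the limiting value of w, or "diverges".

diverges

E'(w) = -3(w + 2)(w + 4), so E'(0) = -24.
Gradient descent moves in the -E' direction, i.e. w is increasing.
There is no critical point above w=0, and E' keeps the same sign, so the iterate runs off to +∞.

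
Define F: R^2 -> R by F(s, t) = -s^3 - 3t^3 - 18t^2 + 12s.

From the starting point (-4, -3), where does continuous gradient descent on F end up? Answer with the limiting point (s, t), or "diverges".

(-2, -4)

F is separable, so gradient descent decouples: s follows -∂F/∂s, t follows -∂F/∂t.
∂F/∂s = -3(s - 2)(s + 2); at s=-4 this is -36, so s increases.
∂F/∂t = -9t(t + 4); at t=-3 this is 27, so t decreases.
s converges to its nearest critical value -2 (a local min of the s-part); t converges to -4. The iterate converges to (-2, -4).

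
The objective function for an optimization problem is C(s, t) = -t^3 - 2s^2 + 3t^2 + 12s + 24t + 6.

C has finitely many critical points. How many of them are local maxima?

C separates as a function of s plus a function of t, so ∇C=0 decouples.
∂C/∂s = -4(s - 3) = 0 at s ∈ {3}; ∂C/∂t = -3(t - 4)(t + 2) = 0 at t ∈ {-2, 4}.
The Hessian is diagonal: diag(C_ss, C_tt). Second derivatives: C_ss(3)=-4; C_tt(-2)=18, C_tt(4)=-18.
Local maxima occur where both diagonal entries negative: (3, 4). Count: 1.

1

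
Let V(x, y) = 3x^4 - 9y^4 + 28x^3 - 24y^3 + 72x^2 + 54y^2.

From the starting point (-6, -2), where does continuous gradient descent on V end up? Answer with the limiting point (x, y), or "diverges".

(-4, 0)

V is separable, so gradient descent decouples: x follows -∂V/∂x, y follows -∂V/∂y.
∂V/∂x = 12x(x + 3)(x + 4); at x=-6 this is -432, so x increases.
∂V/∂y = -36y(y - 1)(y + 3); at y=-2 this is -216, so y increases.
x converges to its nearest critical value -4 (a local min of the x-part); y converges to 0. The iterate converges to (-4, 0).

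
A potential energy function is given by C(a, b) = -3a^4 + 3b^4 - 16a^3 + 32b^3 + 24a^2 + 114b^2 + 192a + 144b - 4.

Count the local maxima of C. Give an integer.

2

C separates as a function of a plus a function of b, so ∇C=0 decouples.
∂C/∂a = -12(a - 2)(a + 2)(a + 4) = 0 at a ∈ {-4, -2, 2}; ∂C/∂b = 12(b + 1)(b + 3)(b + 4) = 0 at b ∈ {-4, -3, -1}.
The Hessian is diagonal: diag(C_aa, C_bb). Second derivatives: C_aa(-4)=-144, C_aa(-2)=96, C_aa(2)=-288; C_bb(-4)=36, C_bb(-3)=-24, C_bb(-1)=72.
Local maxima occur where both diagonal entries negative: (-4, -3), (2, -3). Count: 2.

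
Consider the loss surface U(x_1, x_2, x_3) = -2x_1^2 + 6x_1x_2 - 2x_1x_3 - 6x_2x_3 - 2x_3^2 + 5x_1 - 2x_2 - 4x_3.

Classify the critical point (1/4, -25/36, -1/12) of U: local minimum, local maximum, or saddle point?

The Hessian is constant: H = [[-4, 6, -2], [6, 0, -6], [-2, -6, -4]].
Leading principal minors: Δ₁ = -4, Δ₂ = -36, Δ₃ = 432.
The minors fit neither the all-positive nor the alternating-sign pattern, so H is indefinite: a saddle point.

saddle point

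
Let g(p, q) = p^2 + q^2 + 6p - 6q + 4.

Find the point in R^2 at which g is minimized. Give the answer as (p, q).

(-3, 3)

g(p,q) separates as A(p) + B(q) + 4, so its minimum is min A + min B + 4.
A'(p) = 2p + 6 vanishes at p ∈ {-3}; B'(q) = 2q - 6 vanishes at q ∈ {3}.
Local minima of A (where A''>0): A(-3)=-9. Local minima of B: B(3)=-9.
So the global minimum of g is A(-3) + B(3) + 4 = -9 − 9 + 4 = -14, attained at (-3, 3).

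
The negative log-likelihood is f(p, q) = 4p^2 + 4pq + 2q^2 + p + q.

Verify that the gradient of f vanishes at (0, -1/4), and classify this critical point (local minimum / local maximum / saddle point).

∇f = (8p + 4q + 1, 4p + 4q + 1); substituting (0, -1/4) gives ∇f = (0, 0), so (0, -1/4) is indeed a critical point.
The Hessian of f is constant: H = [[8, 4], [4, 4]].
det(H) = 8·4 − 4² = 16.
det(H) > 0 and tr(H) = 12 > 0, so H is positive definite and the point is a local minimum.

local minimum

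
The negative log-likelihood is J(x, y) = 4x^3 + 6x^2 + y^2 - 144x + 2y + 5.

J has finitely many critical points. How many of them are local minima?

1

J separates as a function of x plus a function of y, so ∇J=0 decouples.
∂J/∂x = 12(x - 3)(x + 4) = 0 at x ∈ {-4, 3}; ∂J/∂y = 2(y + 1) = 0 at y ∈ {-1}.
The Hessian is diagonal: diag(J_xx, J_yy). Second derivatives: J_xx(-4)=-84, J_xx(3)=84; J_yy(-1)=2.
Local minima occur where both diagonal entries positive: (3, -1). Count: 1.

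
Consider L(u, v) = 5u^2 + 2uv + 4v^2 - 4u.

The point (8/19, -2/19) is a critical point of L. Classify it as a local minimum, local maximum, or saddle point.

The Hessian of L is constant: H = [[10, 2], [2, 8]].
det(H) = 10·8 − 2² = 76.
det(H) > 0 and tr(H) = 18 > 0, so H is positive definite and the point is a local minimum.

local minimum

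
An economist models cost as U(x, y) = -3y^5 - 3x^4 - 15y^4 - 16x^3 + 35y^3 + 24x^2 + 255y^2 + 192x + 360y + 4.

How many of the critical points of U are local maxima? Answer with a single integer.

U separates as a function of x plus a function of y, so ∇U=0 decouples.
∂U/∂x = -12(x - 2)(x + 2)(x + 4) = 0 at x ∈ {-4, -2, 2}; ∂U/∂y = -15(y - 3)(y + 1)(y + 2)(y + 4) = 0 at y ∈ {-4, -2, -1, 3}.
The Hessian is diagonal: diag(U_xx, U_yy). Second derivatives: U_xx(-4)=-144, U_xx(-2)=96, U_xx(2)=-288; U_yy(-4)=630, U_yy(-2)=-150, U_yy(-1)=180, U_yy(3)=-2100.
Local maxima occur where both diagonal entries negative: (-4, -2), (-4, 3), (2, -2), (2, 3). Count: 4.

4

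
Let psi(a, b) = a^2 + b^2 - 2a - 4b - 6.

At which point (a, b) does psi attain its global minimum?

psi(a,b) separates as P(a) + Q(b) − 6, so its minimum is min P + min Q − 6.
P'(a) = 2a - 2 vanishes at a ∈ {1}; Q'(b) = 2b - 4 vanishes at b ∈ {2}.
Local minima of P (where P''>0): P(1)=-1. Local minima of Q: Q(2)=-4.
So the global minimum of psi is P(1) + Q(2) − 6 = -1 − 4 − 6 = -11, attained at (1, 2).

(1, 2)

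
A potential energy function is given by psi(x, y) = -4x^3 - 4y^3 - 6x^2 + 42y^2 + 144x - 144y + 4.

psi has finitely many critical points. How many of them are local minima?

1

psi separates as a function of x plus a function of y, so ∇psi=0 decouples.
∂psi/∂x = -12(x - 3)(x + 4) = 0 at x ∈ {-4, 3}; ∂psi/∂y = -12(y - 4)(y - 3) = 0 at y ∈ {3, 4}.
The Hessian is diagonal: diag(psi_xx, psi_yy). Second derivatives: psi_xx(-4)=84, psi_xx(3)=-84; psi_yy(3)=12, psi_yy(4)=-12.
Local minima occur where both diagonal entries positive: (-4, 3). Count: 1.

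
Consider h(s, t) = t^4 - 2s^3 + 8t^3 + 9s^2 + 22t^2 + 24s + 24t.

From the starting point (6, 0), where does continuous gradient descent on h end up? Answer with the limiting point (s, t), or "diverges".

diverges

h is separable, so gradient descent decouples: s follows -∂h/∂s, t follows -∂h/∂t.
∂h/∂s = -6(s - 4)(s + 1); at s=6 this is -84, so s increases.
∂h/∂t = 4(t + 1)(t + 2)(t + 3); at t=0 this is 24, so t decreases.
The s-coordinate has no critical point in that direction and runs off to infinity.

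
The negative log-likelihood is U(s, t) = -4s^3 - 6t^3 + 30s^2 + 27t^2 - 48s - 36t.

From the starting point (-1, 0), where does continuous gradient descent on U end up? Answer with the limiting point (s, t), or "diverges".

U is separable, so gradient descent decouples: s follows -∂U/∂s, t follows -∂U/∂t.
∂U/∂s = -12(s - 4)(s - 1); at s=-1 this is -120, so s increases.
∂U/∂t = -18(t - 2)(t - 1); at t=0 this is -36, so t increases.
s converges to its nearest critical value 1 (a local min of the s-part); t converges to 1. The iterate converges to (1, 1).

(1, 1)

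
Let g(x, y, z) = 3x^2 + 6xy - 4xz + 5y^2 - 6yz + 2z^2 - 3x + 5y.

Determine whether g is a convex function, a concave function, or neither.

g is quadratic, so its Hessian is the constant matrix H = [[6, 6, -4], [6, 10, -6], [-4, -6, 4]].
Leading principal minors: 6, 24, 8.
All positive ⇒ H ≻ 0 ⇒ convex.

convex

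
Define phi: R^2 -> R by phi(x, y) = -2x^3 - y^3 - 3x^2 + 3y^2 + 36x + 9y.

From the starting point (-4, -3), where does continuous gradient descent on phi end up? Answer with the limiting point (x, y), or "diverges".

(-3, -1)

phi is separable, so gradient descent decouples: x follows -∂phi/∂x, y follows -∂phi/∂y.
∂phi/∂x = -6(x - 2)(x + 3); at x=-4 this is -36, so x increases.
∂phi/∂y = -3(y - 3)(y + 1); at y=-3 this is -36, so y increases.
x converges to its nearest critical value -3 (a local min of the x-part); y converges to -1. The iterate converges to (-3, -1).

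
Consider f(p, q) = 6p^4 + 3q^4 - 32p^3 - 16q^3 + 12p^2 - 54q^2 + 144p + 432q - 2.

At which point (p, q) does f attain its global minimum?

f(p,q) separates as A(p) + B(q) − 2, so its minimum is min A + min B − 2.
A'(p) = 24(p - 3)(p - 2)(p + 1) vanishes at p ∈ {-1, 2, 3}; B'(q) = 12(q - 4)(q - 3)(q + 3) vanishes at q ∈ {-3, 3, 4}.
Local minima of A (where A''>0): A(-1)=-94, A(3)=162. Local minima of B: B(-3)=-1107, B(4)=608.
So the global minimum of f is A(-1) + B(-3) − 2 = -94 − 1107 − 2 = -1203, attained at (-1, -3).

(-1, -3)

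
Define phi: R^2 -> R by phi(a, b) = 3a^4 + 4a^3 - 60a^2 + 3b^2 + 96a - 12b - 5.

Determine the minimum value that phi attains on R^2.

phi(a,b) separates as P(a) + Q(b) − 5, so its minimum is min P + min Q − 5.
P'(a) = 12(a - 2)(a - 1)(a + 4) vanishes at a ∈ {-4, 1, 2}; Q'(b) = 6b - 12 vanishes at b ∈ {2}.
Local minima of P (where P''>0): P(-4)=-832, P(2)=32. Local minima of Q: Q(2)=-12.
So the global minimum of phi is P(-4) + Q(2) − 5 = -832 − 12 − 5 = -849, attained at (-4, 2).

-849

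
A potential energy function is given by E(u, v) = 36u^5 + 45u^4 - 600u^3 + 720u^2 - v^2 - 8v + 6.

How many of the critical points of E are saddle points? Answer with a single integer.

E separates as a function of u plus a function of v, so ∇E=0 decouples.
∂E/∂u = 180u(u - 2)(u - 1)(u + 4) = 0 at u ∈ {-4, 0, 1, 2}; ∂E/∂v = -2(v + 4) = 0 at v ∈ {-4}.
The Hessian is diagonal: diag(E_uu, E_vv). Second derivatives: E_uu(-4)=-21600, E_uu(0)=1440, E_uu(1)=-900, E_uu(2)=2160; E_vv(-4)=-2.
Saddle points occur where the two diagonal entries have opposite signs: (0, -4), (2, -4). Count: 2.

2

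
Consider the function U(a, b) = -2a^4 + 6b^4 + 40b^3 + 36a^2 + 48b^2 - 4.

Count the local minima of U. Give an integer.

U separates as a function of a plus a function of b, so ∇U=0 decouples.
∂U/∂a = -8a(a - 3)(a + 3) = 0 at a ∈ {-3, 0, 3}; ∂U/∂b = 24b(b + 1)(b + 4) = 0 at b ∈ {-4, -1, 0}.
The Hessian is diagonal: diag(U_aa, U_bb). Second derivatives: U_aa(-3)=-144, U_aa(0)=72, U_aa(3)=-144; U_bb(-4)=288, U_bb(-1)=-72, U_bb(0)=96.
Local minima occur where both diagonal entries positive: (0, -4), (0, 0). Count: 2.

2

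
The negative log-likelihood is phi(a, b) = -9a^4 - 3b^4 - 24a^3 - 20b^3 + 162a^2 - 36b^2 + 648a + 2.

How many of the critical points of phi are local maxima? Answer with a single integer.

4

phi separates as a function of a plus a function of b, so ∇phi=0 decouples.
∂phi/∂a = -36(a - 3)(a + 2)(a + 3) = 0 at a ∈ {-3, -2, 3}; ∂phi/∂b = -12b(b + 2)(b + 3) = 0 at b ∈ {-3, -2, 0}.
The Hessian is diagonal: diag(phi_aa, phi_bb). Second derivatives: phi_aa(-3)=-216, phi_aa(-2)=180, phi_aa(3)=-1080; phi_bb(-3)=-36, phi_bb(-2)=24, phi_bb(0)=-72.
Local maxima occur where both diagonal entries negative: (-3, -3), (-3, 0), (3, -3), (3, 0). Count: 4.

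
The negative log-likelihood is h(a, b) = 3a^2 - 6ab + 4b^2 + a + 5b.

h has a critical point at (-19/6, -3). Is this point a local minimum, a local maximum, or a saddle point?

The Hessian of h is constant: H = [[6, -6], [-6, 8]].
det(H) = 6·8 − (-6)² = 12.
det(H) > 0 and tr(H) = 14 > 0, so H is positive definite and the point is a local minimum.

local minimum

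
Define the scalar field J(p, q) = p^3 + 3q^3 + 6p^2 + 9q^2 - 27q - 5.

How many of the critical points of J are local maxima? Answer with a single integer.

J separates as a function of p plus a function of q, so ∇J=0 decouples.
∂J/∂p = 3p(p + 4) = 0 at p ∈ {-4, 0}; ∂J/∂q = 9(q - 1)(q + 3) = 0 at q ∈ {-3, 1}.
The Hessian is diagonal: diag(J_pp, J_qq). Second derivatives: J_pp(-4)=-12, J_pp(0)=12; J_qq(-3)=-36, J_qq(1)=36.
Local maxima occur where both diagonal entries negative: (-4, -3). Count: 1.

1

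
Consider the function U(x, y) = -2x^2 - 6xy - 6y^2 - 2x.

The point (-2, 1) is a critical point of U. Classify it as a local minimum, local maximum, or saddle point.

local maximum

The Hessian of U is constant: H = [[-4, -6], [-6, -12]].
det(H) = (-4)·(-12) − (-6)² = 12.
det(H) > 0 and tr(H) = -16 < 0, so H is negative definite and the point is a local maximum.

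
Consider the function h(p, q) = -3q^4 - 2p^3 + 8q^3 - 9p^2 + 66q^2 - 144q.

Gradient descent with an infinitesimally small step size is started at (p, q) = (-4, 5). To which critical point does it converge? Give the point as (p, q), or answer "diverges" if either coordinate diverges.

h is separable, so gradient descent decouples: p follows -∂h/∂p, q follows -∂h/∂q.
∂h/∂p = -6p(p + 3); at p=-4 this is -24, so p increases.
∂h/∂q = -12(q - 4)(q - 1)(q + 3); at q=5 this is -384, so q increases.
The q-coordinate has no critical point in that direction and runs off to infinity.

diverges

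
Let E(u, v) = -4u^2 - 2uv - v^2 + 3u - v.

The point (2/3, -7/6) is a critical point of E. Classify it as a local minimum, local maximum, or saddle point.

local maximum

The Hessian of E is constant: H = [[-8, -2], [-2, -2]].
det(H) = (-8)·(-2) − (-2)² = 12.
det(H) > 0 and tr(H) = -10 < 0, so H is negative definite and the point is a local maximum.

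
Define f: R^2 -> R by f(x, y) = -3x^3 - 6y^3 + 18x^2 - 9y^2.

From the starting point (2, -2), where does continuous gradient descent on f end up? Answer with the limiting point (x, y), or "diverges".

f is separable, so gradient descent decouples: x follows -∂f/∂x, y follows -∂f/∂y.
∂f/∂x = -9x(x - 4); at x=2 this is 36, so x decreases.
∂f/∂y = -18y(y + 1); at y=-2 this is -36, so y increases.
x converges to its nearest critical value 0 (a local min of the x-part); y converges to -1. The iterate converges to (0, -1).

(0, -1)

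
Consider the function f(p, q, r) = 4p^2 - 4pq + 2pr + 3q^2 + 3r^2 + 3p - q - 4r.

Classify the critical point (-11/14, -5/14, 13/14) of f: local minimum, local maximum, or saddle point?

local minimum

The Hessian is constant: H = [[8, -4, 2], [-4, 6, 0], [2, 0, 6]].
Leading principal minors: Δ₁ = 8, Δ₂ = 32, Δ₃ = 168.
All leading minors are positive, so H is positive definite: a local minimum.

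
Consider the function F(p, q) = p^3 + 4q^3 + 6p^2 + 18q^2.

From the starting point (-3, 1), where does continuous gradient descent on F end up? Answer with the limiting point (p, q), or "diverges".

F is separable, so gradient descent decouples: p follows -∂F/∂p, q follows -∂F/∂q.
∂F/∂p = 3p(p + 4); at p=-3 this is -9, so p increases.
∂F/∂q = 12q(q + 3); at q=1 this is 48, so q decreases.
p converges to its nearest critical value 0 (a local min of the p-part); q converges to 0. The iterate converges to (0, 0).

(0, 0)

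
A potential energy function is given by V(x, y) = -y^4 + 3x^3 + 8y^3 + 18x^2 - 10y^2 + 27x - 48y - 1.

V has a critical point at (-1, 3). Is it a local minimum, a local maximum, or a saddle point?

local minimum

The mixed partial ∂²V/∂x∂y is 0, so the Hessian at any point is diag(V_xx, V_yy) = diag(18(x + 2), 4(-3y^2 + 12y - 5)).
At (-1, 3): H = diag(18, 16).
Both eigenvalues are positive, so H is positive definite: a local minimum.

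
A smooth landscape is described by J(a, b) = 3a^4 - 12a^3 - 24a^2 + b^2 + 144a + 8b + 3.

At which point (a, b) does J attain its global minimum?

J(a,b) separates as P(a) + Q(b) + 3, so its minimum is min P + min Q + 3.
P'(a) = 12(a - 3)(a - 2)(a + 2) vanishes at a ∈ {-2, 2, 3}; Q'(b) = 2b + 8 vanishes at b ∈ {-4}.
Local minima of P (where P''>0): P(-2)=-240, P(3)=135. Local minima of Q: Q(-4)=-16.
So the global minimum of J is P(-2) + Q(-4) + 3 = -240 − 16 + 3 = -253, attained at (-2, -4).

(-2, -4)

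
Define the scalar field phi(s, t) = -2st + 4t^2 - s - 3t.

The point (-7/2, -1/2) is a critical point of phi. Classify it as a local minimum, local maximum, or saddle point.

saddle point

The Hessian of phi is constant: H = [[0, -2], [-2, 8]].
det(H) = 0·8 − (-2)² = -4.
Since det(H) < 0, H is indefinite and the critical point is a saddle point.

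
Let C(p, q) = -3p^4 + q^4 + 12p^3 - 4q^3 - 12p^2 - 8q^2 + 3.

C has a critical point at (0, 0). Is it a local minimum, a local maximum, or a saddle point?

local maximum

The mixed partial ∂²C/∂p∂q is 0, so the Hessian at any point is diag(C_pp, C_qq) = diag(12(-3p^2 + 6p - 2), 4(3q^2 - 6q - 4)).
At (0, 0): H = diag(-24, -16).
Both eigenvalues are negative, so H is negative definite: a local maximum.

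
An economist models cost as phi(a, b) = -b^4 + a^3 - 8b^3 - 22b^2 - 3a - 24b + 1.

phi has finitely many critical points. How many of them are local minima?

1

phi separates as a function of a plus a function of b, so ∇phi=0 decouples.
∂phi/∂a = 3(a - 1)(a + 1) = 0 at a ∈ {-1, 1}; ∂phi/∂b = -4(b + 1)(b + 2)(b + 3) = 0 at b ∈ {-3, -2, -1}.
The Hessian is diagonal: diag(phi_aa, phi_bb). Second derivatives: phi_aa(-1)=-6, phi_aa(1)=6; phi_bb(-3)=-8, phi_bb(-2)=4, phi_bb(-1)=-8.
Local minima occur where both diagonal entries positive: (1, -2). Count: 1.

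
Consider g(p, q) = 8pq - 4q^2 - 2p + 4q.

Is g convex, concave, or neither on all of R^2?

g is quadratic, so its Hessian is the constant matrix H = [[0, 8], [8, -8]].
det(H) = -64, tr(H) = -8.
det(H) < 0, so H is indefinite: neither convex nor concave.

neither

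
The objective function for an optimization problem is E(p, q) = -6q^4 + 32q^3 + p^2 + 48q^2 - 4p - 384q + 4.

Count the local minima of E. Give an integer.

1

E separates as a function of p plus a function of q, so ∇E=0 decouples.
∂E/∂p = 2(p - 2) = 0 at p ∈ {2}; ∂E/∂q = -24(q - 4)(q - 2)(q + 2) = 0 at q ∈ {-2, 2, 4}.
The Hessian is diagonal: diag(E_pp, E_qq). Second derivatives: E_pp(2)=2; E_qq(-2)=-576, E_qq(2)=192, E_qq(4)=-288.
Local minima occur where both diagonal entries positive: (2, 2). Count: 1.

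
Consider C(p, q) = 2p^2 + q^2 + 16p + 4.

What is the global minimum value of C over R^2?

C(p,q) separates as A(p) + B(q) + 4, so its minimum is min A + min B + 4.
A'(p) = 4p + 16 vanishes at p ∈ {-4}; B'(q) = 2q vanishes at q ∈ {0}.
Local minima of A (where A''>0): A(-4)=-32. Local minima of B: B(0)=0.
So the global minimum of C is A(-4) + B(0) + 4 = -32 + 0 + 4 = -28, attained at (-4, 0).

-28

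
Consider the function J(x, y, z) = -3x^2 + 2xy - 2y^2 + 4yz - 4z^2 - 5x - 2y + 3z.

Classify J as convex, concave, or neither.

concave

J is quadratic, so its Hessian is the constant matrix H = [[-6, 2, 0], [2, -4, 4], [0, 4, -8]].
Leading principal minors: -6, 20, -64.
Signs alternate −, +, − ⇒ H ≺ 0 ⇒ concave.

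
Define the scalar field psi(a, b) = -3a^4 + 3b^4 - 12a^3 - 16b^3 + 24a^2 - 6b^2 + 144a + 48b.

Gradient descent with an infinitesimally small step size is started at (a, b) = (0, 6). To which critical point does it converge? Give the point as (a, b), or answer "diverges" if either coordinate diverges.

(-2, 4)

psi is separable, so gradient descent decouples: a follows -∂psi/∂a, b follows -∂psi/∂b.
∂psi/∂a = -12(a - 2)(a + 2)(a + 3); at a=0 this is 144, so a decreases.
∂psi/∂b = 12(b - 4)(b - 1)(b + 1); at b=6 this is 840, so b decreases.
a converges to its nearest critical value -2 (a local min of the a-part); b converges to 4. The iterate converges to (-2, 4).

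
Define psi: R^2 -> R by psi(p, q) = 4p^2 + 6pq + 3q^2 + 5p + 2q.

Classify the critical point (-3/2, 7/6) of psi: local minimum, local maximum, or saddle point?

local minimum

The Hessian of psi is constant: H = [[8, 6], [6, 6]].
det(H) = 8·6 − 6² = 12.
det(H) > 0 and tr(H) = 14 > 0, so H is positive definite and the point is a local minimum.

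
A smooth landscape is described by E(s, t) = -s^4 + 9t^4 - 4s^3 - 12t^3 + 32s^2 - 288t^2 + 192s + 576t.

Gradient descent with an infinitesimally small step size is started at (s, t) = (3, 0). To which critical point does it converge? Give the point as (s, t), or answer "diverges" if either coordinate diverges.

(-3, -4)

E is separable, so gradient descent decouples: s follows -∂E/∂s, t follows -∂E/∂t.
∂E/∂s = -4(s - 4)(s + 3)(s + 4); at s=3 this is 168, so s decreases.
∂E/∂t = 36(t - 4)(t - 1)(t + 4); at t=0 this is 576, so t decreases.
s converges to its nearest critical value -3 (a local min of the s-part); t converges to -4. The iterate converges to (-3, -4).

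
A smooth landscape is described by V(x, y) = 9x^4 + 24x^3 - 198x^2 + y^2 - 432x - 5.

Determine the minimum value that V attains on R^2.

-1706

V(x,y) separates as P(x) + Q(y) − 5, so its minimum is min P + min Q − 5.
P'(x) = 36(x - 3)(x + 1)(x + 4) vanishes at x ∈ {-4, -1, 3}; Q'(y) = 2y vanishes at y ∈ {0}.
Local minima of P (where P''>0): P(-4)=-672, P(3)=-1701. Local minima of Q: Q(0)=0.
So the global minimum of V is P(3) + Q(0) − 5 = -1701 + 0 − 5 = -1706, attained at (3, 0).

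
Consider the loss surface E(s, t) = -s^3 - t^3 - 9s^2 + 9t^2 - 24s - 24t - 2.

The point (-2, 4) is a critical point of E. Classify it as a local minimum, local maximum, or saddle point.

The mixed partial ∂²E/∂s∂t is 0, so the Hessian at any point is diag(E_ss, E_tt) = diag(-6(s + 3), 6(-t + 3)).
At (-2, 4): H = diag(-6, -6).
Both eigenvalues are negative, so H is negative definite: a local maximum.

local maximum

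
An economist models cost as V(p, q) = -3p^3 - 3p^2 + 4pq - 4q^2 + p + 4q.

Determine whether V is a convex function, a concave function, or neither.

The term -3p^3 is cubic, so the Hessian is not constant.
∂²V/∂p² = -18p - 6, which takes both signs as p varies (negative for sufficiently large p). A diagonal entry of the Hessian changing sign means the Hessian is neither positive- nor negative-semidefinite on all of R^2.

neither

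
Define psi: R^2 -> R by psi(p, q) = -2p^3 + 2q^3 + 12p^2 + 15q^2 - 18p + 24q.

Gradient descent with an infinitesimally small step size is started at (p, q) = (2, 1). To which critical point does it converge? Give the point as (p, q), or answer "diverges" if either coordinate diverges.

psi is separable, so gradient descent decouples: p follows -∂psi/∂p, q follows -∂psi/∂q.
∂psi/∂p = -6(p - 3)(p - 1); at p=2 this is 6, so p decreases.
∂psi/∂q = 6(q + 1)(q + 4); at q=1 this is 60, so q decreases.
p converges to its nearest critical value 1 (a local min of the p-part); q converges to -1. The iterate converges to (1, -1).

(1, -1)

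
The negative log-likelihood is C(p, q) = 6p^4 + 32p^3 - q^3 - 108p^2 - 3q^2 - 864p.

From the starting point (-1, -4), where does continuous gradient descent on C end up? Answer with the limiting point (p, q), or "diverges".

C is separable, so gradient descent decouples: p follows -∂C/∂p, q follows -∂C/∂q.
∂C/∂p = 24(p - 3)(p + 3)(p + 4); at p=-1 this is -576, so p increases.
∂C/∂q = -3q(q + 2); at q=-4 this is -24, so q increases.
p converges to its nearest critical value 3 (a local min of the p-part); q converges to -2. The iterate converges to (3, -2).

(3, -2)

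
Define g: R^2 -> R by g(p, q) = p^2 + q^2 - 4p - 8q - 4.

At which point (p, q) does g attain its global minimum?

g(p,q) separates as A(p) + B(q) − 4, so its minimum is min A + min B − 4.
A'(p) = 2p - 4 vanishes at p ∈ {2}; B'(q) = 2q - 8 vanishes at q ∈ {4}.
Local minima of A (where A''>0): A(2)=-4. Local minima of B: B(4)=-16.
So the global minimum of g is A(2) + B(4) − 4 = -4 − 16 − 4 = -24, attained at (2, 4).

(2, 4)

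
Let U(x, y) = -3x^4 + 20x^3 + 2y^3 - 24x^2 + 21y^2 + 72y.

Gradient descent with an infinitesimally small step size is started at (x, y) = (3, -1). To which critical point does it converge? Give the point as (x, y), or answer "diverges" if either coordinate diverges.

U is separable, so gradient descent decouples: x follows -∂U/∂x, y follows -∂U/∂y.
∂U/∂x = -12x(x - 4)(x - 1); at x=3 this is 72, so x decreases.
∂U/∂y = 6(y + 3)(y + 4); at y=-1 this is 36, so y decreases.
x converges to its nearest critical value 1 (a local min of the x-part); y converges to -3. The iterate converges to (1, -3).

(1, -3)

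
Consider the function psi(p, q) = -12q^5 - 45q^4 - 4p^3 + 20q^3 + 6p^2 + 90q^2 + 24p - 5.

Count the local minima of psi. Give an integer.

2

psi separates as a function of p plus a function of q, so ∇psi=0 decouples.
∂psi/∂p = -12(p - 2)(p + 1) = 0 at p ∈ {-1, 2}; ∂psi/∂q = -60q(q - 1)(q + 1)(q + 3) = 0 at q ∈ {-3, -1, 0, 1}.
The Hessian is diagonal: diag(psi_pp, psi_qq). Second derivatives: psi_pp(-1)=36, psi_pp(2)=-36; psi_qq(-3)=1440, psi_qq(-1)=-240, psi_qq(0)=180, psi_qq(1)=-480.
Local minima occur where both diagonal entries positive: (-1, -3), (-1, 0). Count: 2.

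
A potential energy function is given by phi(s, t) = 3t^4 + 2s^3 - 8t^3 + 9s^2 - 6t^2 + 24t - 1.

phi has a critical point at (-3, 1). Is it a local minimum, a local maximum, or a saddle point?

local maximum

The mixed partial ∂²phi/∂s∂t is 0, so the Hessian at any point is diag(phi_ss, phi_tt) = diag(6(2s + 3), 12(3t^2 - 4t - 1)).
At (-3, 1): H = diag(-18, -24).
Both eigenvalues are negative, so H is negative definite: a local maximum.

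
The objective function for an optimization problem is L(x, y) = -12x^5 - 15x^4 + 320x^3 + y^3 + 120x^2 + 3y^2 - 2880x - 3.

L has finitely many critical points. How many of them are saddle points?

L separates as a function of x plus a function of y, so ∇L=0 decouples.
∂L/∂x = -60(x - 3)(x - 2)(x + 2)(x + 4) = 0 at x ∈ {-4, -2, 2, 3}; ∂L/∂y = 3y(y + 2) = 0 at y ∈ {-2, 0}.
The Hessian is diagonal: diag(L_xx, L_yy). Second derivatives: L_xx(-4)=5040, L_xx(-2)=-2400, L_xx(2)=1440, L_xx(3)=-2100; L_yy(-2)=-6, L_yy(0)=6.
Saddle points occur where the two diagonal entries have opposite signs: (-4, -2), (-2, 0), (2, -2), (3, 0). Count: 4.

4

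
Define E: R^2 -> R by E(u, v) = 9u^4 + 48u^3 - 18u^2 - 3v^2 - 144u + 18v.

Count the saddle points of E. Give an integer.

2

E separates as a function of u plus a function of v, so ∇E=0 decouples.
∂E/∂u = 36(u - 1)(u + 1)(u + 4) = 0 at u ∈ {-4, -1, 1}; ∂E/∂v = -6(v - 3) = 0 at v ∈ {3}.
The Hessian is diagonal: diag(E_uu, E_vv). Second derivatives: E_uu(-4)=540, E_uu(-1)=-216, E_uu(1)=360; E_vv(3)=-6.
Saddle points occur where the two diagonal entries have opposite signs: (-4, 3), (1, 3). Count: 2.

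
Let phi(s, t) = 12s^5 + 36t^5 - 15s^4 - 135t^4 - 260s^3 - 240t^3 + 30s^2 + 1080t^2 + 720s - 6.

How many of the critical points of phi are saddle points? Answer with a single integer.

phi separates as a function of s plus a function of t, so ∇phi=0 decouples.
∂phi/∂s = 60(s - 4)(s - 1)(s + 1)(s + 3) = 0 at s ∈ {-3, -1, 1, 4}; ∂phi/∂t = 180t(t - 3)(t - 2)(t + 2) = 0 at t ∈ {-2, 0, 2, 3}.
The Hessian is diagonal: diag(phi_ss, phi_tt). Second derivatives: phi_ss(-3)=-3360, phi_ss(-1)=1200, phi_ss(1)=-1440, phi_ss(4)=6300; phi_tt(-2)=-7200, phi_tt(0)=2160, phi_tt(2)=-1440, phi_tt(3)=2700.
Saddle points occur where the two diagonal entries have opposite signs: (-3, 0), (-3, 3), (-1, -2), (-1, 2), (1, 0), (1, 3), (4, -2), (4, 2). Count: 8.

8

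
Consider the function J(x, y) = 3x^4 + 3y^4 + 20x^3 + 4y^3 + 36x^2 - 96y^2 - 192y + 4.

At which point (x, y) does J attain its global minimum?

J(x,y) separates as P(x) + Q(y) + 4, so its minimum is min P + min Q + 4.
P'(x) = 12x(x + 2)(x + 3) vanishes at x ∈ {-3, -2, 0}; Q'(y) = 12(y - 4)(y + 1)(y + 4) vanishes at y ∈ {-4, -1, 4}.
Local minima of P (where P''>0): P(-3)=27, P(0)=0. Local minima of Q: Q(-4)=-256, Q(4)=-1280.
So the global minimum of J is P(0) + Q(4) + 4 = 0 − 1280 + 4 = -1276, attained at (0, 4).

(0, 4)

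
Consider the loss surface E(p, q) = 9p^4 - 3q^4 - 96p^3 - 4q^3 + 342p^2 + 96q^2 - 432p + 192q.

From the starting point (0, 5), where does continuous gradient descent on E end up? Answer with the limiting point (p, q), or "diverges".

E is separable, so gradient descent decouples: p follows -∂E/∂p, q follows -∂E/∂q.
∂E/∂p = 36(p - 4)(p - 3)(p - 1); at p=0 this is -432, so p increases.
∂E/∂q = -12(q - 4)(q + 1)(q + 4); at q=5 this is -648, so q increases.
The q-coordinate has no critical point in that direction and runs off to infinity.

diverges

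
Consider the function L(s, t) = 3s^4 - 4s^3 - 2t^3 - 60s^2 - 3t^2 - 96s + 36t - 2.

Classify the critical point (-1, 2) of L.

The mixed partial ∂²L/∂s∂t is 0, so the Hessian at any point is diag(L_ss, L_tt) = diag(12(3s^2 - 2s - 10), -6(2t + 1)).
At (-1, 2): H = diag(-60, -30).
Both eigenvalues are negative, so H is negative definite: a local maximum.

local maximum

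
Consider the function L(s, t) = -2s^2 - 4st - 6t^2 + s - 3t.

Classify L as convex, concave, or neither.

concave

L is quadratic, so its Hessian is the constant matrix H = [[-4, -4], [-4, -12]].
det(H) = 32, tr(H) = -16.
det(H) > 0 and tr(H) < 0, so H is negative definite everywhere: concave.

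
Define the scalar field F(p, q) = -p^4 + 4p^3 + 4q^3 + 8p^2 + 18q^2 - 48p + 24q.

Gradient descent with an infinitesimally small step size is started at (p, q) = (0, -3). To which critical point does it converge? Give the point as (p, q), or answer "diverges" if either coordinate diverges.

diverges

F is separable, so gradient descent decouples: p follows -∂F/∂p, q follows -∂F/∂q.
∂F/∂p = -4(p - 3)(p - 2)(p + 2); at p=0 this is -48, so p increases.
∂F/∂q = 12(q + 1)(q + 2); at q=-3 this is 24, so q decreases.
The q-coordinate has no critical point in that direction and runs off to infinity.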